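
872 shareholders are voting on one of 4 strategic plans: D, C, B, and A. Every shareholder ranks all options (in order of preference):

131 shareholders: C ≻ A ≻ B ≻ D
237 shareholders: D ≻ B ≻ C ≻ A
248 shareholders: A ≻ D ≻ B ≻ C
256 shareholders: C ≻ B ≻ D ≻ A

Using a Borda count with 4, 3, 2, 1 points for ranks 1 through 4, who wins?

D

D: 131·1 + 237·4 + 248·3 + 256·2 = 2335
C: 131·4 + 237·2 + 248·1 + 256·4 = 2270
B: 131·2 + 237·3 + 248·2 + 256·3 = 2237
A: 131·3 + 237·1 + 248·4 + 256·1 = 1878
D has the highest Borda score (2335).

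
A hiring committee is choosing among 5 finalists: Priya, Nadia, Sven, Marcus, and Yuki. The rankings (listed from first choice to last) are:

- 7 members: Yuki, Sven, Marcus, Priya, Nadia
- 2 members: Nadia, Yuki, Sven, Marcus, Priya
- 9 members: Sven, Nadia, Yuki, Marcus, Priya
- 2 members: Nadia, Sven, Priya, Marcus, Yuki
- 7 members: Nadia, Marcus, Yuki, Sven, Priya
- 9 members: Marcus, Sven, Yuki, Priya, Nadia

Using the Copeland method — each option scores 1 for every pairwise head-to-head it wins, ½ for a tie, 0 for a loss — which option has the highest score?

Priya: loses to Nadia, Sven, Marcus, and Yuki → score 0.
Nadia: beats Priya, Marcus, and Yuki; loses to Sven → score 3.
Sven: beats Priya, Nadia, Marcus, and Yuki → score 4.
Marcus: beats Priya; ties Yuki; loses to Nadia and Sven → score 1.5.
Yuki: beats Priya; ties Marcus; loses to Nadia and Sven → score 1.5.
Sven has the best pairwise record.

Sven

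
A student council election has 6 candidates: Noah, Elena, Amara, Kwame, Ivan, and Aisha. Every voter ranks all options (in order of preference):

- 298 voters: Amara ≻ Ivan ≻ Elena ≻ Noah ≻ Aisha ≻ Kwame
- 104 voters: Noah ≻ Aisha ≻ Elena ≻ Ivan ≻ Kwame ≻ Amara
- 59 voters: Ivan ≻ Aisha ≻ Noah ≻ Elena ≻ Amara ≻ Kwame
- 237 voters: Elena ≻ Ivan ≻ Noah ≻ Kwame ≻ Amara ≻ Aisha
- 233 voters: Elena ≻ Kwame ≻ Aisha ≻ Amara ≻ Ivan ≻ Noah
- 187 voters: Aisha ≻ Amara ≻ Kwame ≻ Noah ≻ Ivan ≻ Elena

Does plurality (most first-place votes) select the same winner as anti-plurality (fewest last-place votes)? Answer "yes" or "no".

Plurality — first-place votes: Noah 104, Elena 470, Amara 298, Kwame 0, Ivan 59, Aisha 187. Winner: Elena.
Anti-plurality — last-place votes: Noah 233, Elena 187, Amara 104, Kwame 357, Ivan 0, Aisha 237. Winner: Ivan.
The two methods disagree.

no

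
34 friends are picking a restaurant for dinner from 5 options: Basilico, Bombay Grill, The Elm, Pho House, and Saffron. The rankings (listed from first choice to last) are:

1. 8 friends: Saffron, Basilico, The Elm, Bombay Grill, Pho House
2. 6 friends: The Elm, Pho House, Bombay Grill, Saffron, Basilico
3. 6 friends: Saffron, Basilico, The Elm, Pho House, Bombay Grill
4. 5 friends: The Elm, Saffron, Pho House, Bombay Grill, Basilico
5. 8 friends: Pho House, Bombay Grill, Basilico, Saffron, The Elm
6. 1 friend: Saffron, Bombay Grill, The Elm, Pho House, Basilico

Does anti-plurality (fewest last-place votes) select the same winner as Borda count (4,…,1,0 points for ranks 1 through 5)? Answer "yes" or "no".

Anti-plurality — last-place votes: Basilico 12, Bombay Grill 6, The Elm 8, Pho House 8, Saffron 0. Winner: Saffron.
Borda — scores: Basilico 58, Bombay Grill 52, The Elm 74, Pho House 67, Saffron 89. Winner: Saffron.
The two methods agree.

yes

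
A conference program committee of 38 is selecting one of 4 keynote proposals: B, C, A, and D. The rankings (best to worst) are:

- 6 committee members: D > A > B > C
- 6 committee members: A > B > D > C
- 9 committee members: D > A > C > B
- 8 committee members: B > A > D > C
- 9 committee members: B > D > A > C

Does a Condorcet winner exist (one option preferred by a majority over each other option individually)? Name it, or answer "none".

none

Checking pairwise contests:
A beats B 21–17.
B beats C 29–9.
D beats A 24–14.
B beats D 23–15.
Every option loses at least one head-to-head, so there is no Condorcet winner.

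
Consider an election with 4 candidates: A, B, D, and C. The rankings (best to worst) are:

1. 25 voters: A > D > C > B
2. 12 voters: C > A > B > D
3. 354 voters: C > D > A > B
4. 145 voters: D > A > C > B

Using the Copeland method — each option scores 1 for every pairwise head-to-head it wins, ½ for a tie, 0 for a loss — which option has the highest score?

C

A: beats B; loses to D and C → score 1.
B: loses to A, D, and C → score 0.
D: beats A and B; loses to C → score 2.
C: beats A, B, and D → score 3.
C has the best pairwise record.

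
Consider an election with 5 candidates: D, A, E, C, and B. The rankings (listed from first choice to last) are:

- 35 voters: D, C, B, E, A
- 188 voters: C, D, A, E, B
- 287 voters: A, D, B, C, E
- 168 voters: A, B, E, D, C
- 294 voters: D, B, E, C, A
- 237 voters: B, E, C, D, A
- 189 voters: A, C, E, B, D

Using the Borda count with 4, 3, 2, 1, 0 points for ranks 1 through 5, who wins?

B

D: 35·4 + 188·3 + 287·3 + 168·1 + 294·4 + 237·1 + 189·0 = 3146
A: 35·0 + 188·2 + 287·4 + 168·4 + 294·0 + 237·0 + 189·4 = 2952
E: 35·1 + 188·1 + 287·0 + 168·2 + 294·2 + 237·3 + 189·2 = 2236
C: 35·3 + 188·4 + 287·1 + 168·0 + 294·1 + 237·2 + 189·3 = 2479
B: 35·2 + 188·0 + 287·2 + 168·3 + 294·3 + 237·4 + 189·1 = 3167
B has the highest Borda score (3167).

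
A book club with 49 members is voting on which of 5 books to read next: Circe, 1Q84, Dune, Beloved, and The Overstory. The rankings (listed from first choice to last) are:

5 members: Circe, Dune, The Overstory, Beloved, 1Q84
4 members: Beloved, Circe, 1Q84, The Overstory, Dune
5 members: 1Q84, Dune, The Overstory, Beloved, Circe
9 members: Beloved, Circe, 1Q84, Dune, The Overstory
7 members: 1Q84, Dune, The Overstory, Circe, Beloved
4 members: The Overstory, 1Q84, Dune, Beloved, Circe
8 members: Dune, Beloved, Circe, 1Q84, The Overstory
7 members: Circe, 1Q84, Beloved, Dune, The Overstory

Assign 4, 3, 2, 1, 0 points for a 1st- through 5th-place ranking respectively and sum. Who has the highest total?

Circe: 5·4 + 4·3 + 5·0 + 9·3 + 7·1 + 4·0 + 8·2 + 7·4 = 110
1Q84: 5·0 + 4·2 + 5·4 + 9·2 + 7·4 + 4·3 + 8·1 + 7·3 = 115
Dune: 5·3 + 4·0 + 5·3 + 9·1 + 7·3 + 4·2 + 8·4 + 7·1 = 107
Beloved: 5·1 + 4·4 + 5·1 + 9·4 + 7·0 + 4·1 + 8·3 + 7·2 = 104
The Overstory: 5·2 + 4·1 + 5·2 + 9·0 + 7·2 + 4·4 + 8·0 + 7·0 = 54
1Q84 has the highest Borda score (115).

1Q84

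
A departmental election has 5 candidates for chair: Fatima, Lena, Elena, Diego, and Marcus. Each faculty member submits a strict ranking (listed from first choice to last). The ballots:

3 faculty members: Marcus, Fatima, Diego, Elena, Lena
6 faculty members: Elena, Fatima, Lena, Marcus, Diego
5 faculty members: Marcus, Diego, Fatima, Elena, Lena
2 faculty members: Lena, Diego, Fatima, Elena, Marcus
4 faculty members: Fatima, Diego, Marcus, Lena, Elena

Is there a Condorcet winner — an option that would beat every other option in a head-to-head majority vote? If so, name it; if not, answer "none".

Fatima vs Lena: 18–2 for Fatima.
Fatima vs Elena: 14–6 for Fatima.
Fatima vs Diego: 13–7 for Fatima.
Fatima vs Marcus: 12–8 for Fatima.
Fatima beats every other option head-to-head.

Fatima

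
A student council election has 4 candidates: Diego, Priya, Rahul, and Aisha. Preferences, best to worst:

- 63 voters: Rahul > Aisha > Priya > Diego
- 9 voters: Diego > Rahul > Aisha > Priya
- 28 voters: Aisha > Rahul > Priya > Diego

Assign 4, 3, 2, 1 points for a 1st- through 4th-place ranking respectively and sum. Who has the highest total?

Diego: 63·1 + 9·4 + 28·1 = 127
Priya: 63·2 + 9·1 + 28·2 = 191
Rahul: 63·4 + 9·3 + 28·3 = 363
Aisha: 63·3 + 9·2 + 28·4 = 319
Rahul has the highest Borda score (363).

Rahul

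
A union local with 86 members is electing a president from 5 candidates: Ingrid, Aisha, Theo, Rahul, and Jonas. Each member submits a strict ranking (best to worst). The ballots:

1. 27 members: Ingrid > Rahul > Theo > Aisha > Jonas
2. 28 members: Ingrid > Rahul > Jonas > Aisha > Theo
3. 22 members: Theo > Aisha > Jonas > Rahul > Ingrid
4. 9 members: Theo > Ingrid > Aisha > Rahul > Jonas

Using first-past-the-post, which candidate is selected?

Ingrid

First-place votes: Ingrid 55, Aisha 0, Theo 31, Rahul 0, Jonas 0.
Ingrid has the most first-place votes.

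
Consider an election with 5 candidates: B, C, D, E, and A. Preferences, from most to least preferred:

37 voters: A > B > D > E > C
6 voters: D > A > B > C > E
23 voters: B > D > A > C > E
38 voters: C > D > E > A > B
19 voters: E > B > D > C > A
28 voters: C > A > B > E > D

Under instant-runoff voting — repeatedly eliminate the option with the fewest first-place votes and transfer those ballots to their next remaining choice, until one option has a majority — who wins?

Round 1: B 23, C 66, D 6, E 19, A 37. Eliminate D.
Round 2: B 23, C 66, E 19, A 43. Eliminate E.
Round 3: B 42, C 66, A 43. Eliminate B.
Round 4: C 85, A 66. C has a majority.

C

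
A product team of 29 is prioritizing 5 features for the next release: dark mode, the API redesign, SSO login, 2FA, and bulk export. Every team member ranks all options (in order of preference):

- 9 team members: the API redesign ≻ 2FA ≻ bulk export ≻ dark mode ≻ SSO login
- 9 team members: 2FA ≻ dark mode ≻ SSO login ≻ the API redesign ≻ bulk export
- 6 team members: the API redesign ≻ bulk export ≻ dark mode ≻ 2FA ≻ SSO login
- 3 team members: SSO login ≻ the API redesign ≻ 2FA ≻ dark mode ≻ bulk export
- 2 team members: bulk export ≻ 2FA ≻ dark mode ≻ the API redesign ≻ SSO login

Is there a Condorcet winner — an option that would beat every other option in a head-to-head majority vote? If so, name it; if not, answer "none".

the API redesign vs dark mode: 18–11 for the API redesign.
the API redesign vs SSO login: 17–12 for the API redesign.
the API redesign vs 2FA: 18–11 for the API redesign.
the API redesign vs bulk export: 27–2 for the API redesign.
the API redesign beats every other option head-to-head.

the API redesign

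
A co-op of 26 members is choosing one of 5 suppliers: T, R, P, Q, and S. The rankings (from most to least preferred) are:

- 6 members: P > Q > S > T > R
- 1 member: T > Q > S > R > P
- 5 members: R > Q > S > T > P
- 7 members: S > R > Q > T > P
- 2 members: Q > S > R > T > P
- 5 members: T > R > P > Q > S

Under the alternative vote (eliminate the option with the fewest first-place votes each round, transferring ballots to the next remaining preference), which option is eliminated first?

Round 1: T 6, R 5, P 6, Q 2, S 7. Eliminate Q.

Q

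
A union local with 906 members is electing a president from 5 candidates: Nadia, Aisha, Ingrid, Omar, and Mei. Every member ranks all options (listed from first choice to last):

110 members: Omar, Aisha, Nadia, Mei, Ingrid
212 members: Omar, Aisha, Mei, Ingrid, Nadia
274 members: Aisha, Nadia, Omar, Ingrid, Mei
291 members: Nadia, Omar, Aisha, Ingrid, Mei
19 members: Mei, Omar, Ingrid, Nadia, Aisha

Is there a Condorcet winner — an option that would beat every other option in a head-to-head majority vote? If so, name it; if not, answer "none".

none

Checking pairwise contests:
Aisha beats Nadia 596–310.
Omar beats Aisha 632–274.
Nadia beats Ingrid 675–231.
Nadia beats Omar 565–341.
Nadia beats Mei 675–231.
Every option loses at least one head-to-head, so there is no Condorcet winner.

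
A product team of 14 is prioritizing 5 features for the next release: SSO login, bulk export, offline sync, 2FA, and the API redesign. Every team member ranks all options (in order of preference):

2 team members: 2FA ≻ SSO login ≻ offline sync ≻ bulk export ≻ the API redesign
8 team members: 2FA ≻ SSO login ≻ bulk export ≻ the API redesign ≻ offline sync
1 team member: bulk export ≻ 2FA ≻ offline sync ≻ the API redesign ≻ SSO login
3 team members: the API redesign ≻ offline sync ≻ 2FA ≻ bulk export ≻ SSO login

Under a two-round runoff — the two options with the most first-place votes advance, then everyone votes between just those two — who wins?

2FA

Round 1 first-place votes: SSO login 0, bulk export 1, offline sync 0, 2FA 10, the API redesign 3.
2FA and the API redesign advance.
Runoff: 2FA is preferred to the API redesign by 11 voters; the API redesign by 3.
2FA wins the runoff.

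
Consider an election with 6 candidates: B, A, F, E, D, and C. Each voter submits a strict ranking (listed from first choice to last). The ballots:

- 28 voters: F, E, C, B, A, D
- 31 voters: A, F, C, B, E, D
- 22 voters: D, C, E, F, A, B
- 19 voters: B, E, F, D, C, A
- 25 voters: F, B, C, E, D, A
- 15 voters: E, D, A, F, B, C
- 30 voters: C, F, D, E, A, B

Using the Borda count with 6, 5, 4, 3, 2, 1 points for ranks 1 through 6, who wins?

B: 28·3 + 31·3 + 22·1 + 19·6 + 25·5 + 15·2 + 30·1 = 498
A: 28·2 + 31·6 + 22·2 + 19·1 + 25·1 + 15·4 + 30·2 = 450
F: 28·6 + 31·5 + 22·3 + 19·4 + 25·6 + 15·3 + 30·5 = 810
E: 28·5 + 31·2 + 22·4 + 19·5 + 25·3 + 15·6 + 30·3 = 640
D: 28·1 + 31·1 + 22·6 + 19·3 + 25·2 + 15·5 + 30·4 = 493
C: 28·4 + 31·4 + 22·5 + 19·2 + 25·4 + 15·1 + 30·6 = 679
F has the highest Borda score (810).

F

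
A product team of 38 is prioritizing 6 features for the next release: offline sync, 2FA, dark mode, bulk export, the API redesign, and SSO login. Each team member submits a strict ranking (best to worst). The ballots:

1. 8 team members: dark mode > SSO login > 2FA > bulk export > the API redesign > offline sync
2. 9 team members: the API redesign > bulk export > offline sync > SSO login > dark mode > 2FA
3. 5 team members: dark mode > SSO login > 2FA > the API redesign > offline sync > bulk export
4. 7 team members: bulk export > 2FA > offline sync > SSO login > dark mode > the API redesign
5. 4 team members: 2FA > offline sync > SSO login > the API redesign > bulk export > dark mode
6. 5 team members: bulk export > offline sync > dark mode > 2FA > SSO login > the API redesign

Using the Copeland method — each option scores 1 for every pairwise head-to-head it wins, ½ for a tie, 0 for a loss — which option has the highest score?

offline sync: beats dark mode and SSO login; loses to 2FA, bulk export, and the API redesign → score 2.
2FA: beats offline sync and the API redesign; loses to dark mode, bulk export, and SSO login → score 2.
dark mode: beats 2FA and the API redesign; loses to offline sync, bulk export, and SSO login → score 2.
bulk export: beats offline sync, 2FA, dark mode, the API redesign, and SSO login → score 5.
the API redesign: beats offline sync; loses to 2FA, dark mode, bulk export, and SSO login → score 1.
SSO login: beats 2FA, dark mode, and the API redesign; loses to offline sync and bulk export → score 3.
bulk export has the best pairwise record.

bulk export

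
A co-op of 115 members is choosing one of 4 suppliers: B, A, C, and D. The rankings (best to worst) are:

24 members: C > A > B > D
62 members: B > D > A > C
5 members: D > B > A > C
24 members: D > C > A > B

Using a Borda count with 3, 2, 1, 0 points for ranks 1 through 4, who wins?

B: 24·1 + 62·3 + 5·2 + 24·0 = 220
A: 24·2 + 62·1 + 5·1 + 24·1 = 139
C: 24·3 + 62·0 + 5·0 + 24·2 = 120
D: 24·0 + 62·2 + 5·3 + 24·3 = 211
B has the highest Borda score (220).

B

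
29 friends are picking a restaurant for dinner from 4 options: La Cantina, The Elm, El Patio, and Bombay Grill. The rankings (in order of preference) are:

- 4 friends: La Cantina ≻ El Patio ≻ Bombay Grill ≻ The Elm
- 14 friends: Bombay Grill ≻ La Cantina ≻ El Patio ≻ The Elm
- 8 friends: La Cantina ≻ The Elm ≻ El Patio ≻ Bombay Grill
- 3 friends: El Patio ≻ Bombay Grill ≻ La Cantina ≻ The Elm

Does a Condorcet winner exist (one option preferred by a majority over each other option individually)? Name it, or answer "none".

Checking pairwise contests:
Bombay Grill beats La Cantina 17–12.
La Cantina beats The Elm 29–0.
La Cantina beats El Patio 26–3.
El Patio beats Bombay Grill 15–14.
Every option loses at least one head-to-head, so there is no Condorcet winner.

none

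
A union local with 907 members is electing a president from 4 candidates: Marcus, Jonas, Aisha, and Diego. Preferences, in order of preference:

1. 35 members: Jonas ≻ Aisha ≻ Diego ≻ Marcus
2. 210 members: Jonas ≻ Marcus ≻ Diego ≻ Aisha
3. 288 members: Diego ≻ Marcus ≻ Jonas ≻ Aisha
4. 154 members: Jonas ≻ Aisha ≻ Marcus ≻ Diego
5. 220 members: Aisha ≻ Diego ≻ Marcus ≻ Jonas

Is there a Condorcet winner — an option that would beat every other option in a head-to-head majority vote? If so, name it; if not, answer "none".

Diego

Diego vs Marcus: 543–364 for Diego.
Diego vs Jonas: 508–399 for Diego.
Diego vs Aisha: 498–409 for Diego.
Diego beats every other option head-to-head.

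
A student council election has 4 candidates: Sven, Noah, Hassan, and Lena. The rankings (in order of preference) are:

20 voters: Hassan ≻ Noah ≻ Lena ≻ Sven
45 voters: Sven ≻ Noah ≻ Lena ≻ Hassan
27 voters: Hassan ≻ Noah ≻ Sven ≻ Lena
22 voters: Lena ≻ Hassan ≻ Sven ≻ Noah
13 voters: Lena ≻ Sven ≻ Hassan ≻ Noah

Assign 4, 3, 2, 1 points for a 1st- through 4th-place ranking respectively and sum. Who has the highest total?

Sven: 20·1 + 45·4 + 27·2 + 22·2 + 13·3 = 337
Noah: 20·3 + 45·3 + 27·3 + 22·1 + 13·1 = 311
Hassan: 20·4 + 45·1 + 27·4 + 22·3 + 13·2 = 325
Lena: 20·2 + 45·2 + 27·1 + 22·4 + 13·4 = 297
Sven has the highest Borda score (337).

Sven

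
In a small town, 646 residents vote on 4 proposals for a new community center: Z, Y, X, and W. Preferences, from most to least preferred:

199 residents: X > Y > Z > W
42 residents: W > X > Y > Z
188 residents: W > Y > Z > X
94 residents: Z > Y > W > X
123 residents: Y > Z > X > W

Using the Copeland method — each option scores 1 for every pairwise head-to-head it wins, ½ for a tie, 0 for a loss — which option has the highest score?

Z: beats X and W; loses to Y → score 2.
Y: beats Z, X, and W → score 3.
X: loses to Z, Y, and W → score 0.
W: beats X; loses to Z and Y → score 1.
Y has the best pairwise record.

Y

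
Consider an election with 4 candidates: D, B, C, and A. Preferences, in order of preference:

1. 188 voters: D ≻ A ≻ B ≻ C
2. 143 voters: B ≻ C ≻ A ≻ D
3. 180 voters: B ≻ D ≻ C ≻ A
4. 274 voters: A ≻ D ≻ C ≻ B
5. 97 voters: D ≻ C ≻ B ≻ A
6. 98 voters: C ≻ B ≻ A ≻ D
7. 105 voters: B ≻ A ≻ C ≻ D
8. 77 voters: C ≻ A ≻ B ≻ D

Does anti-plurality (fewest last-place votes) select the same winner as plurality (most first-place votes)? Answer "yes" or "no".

no

Anti-plurality — last-place votes: D 423, B 274, C 188, A 277. Winner: C.
Plurality — first-place votes: D 285, B 428, C 175, A 274. Winner: B.
The two methods disagree.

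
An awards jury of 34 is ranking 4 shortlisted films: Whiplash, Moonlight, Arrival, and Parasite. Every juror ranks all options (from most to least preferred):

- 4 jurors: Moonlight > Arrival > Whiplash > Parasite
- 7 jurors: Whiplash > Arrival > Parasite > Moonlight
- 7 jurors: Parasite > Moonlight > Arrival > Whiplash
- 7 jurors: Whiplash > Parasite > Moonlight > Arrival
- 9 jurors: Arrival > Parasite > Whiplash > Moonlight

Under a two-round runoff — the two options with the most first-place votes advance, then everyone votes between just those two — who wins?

Arrival

Round 1 first-place votes: Whiplash 14, Moonlight 4, Arrival 9, Parasite 7.
Whiplash and Arrival advance.
Runoff: Whiplash is preferred to Arrival by 14 voters; Arrival by 20.
Arrival wins the runoff.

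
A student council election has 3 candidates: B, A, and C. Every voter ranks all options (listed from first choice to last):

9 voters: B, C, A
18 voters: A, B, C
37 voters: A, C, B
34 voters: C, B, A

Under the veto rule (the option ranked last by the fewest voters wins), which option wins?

Last-place votes: B 37, A 43, C 18.
C is ranked last by the fewest voters, so C wins.

C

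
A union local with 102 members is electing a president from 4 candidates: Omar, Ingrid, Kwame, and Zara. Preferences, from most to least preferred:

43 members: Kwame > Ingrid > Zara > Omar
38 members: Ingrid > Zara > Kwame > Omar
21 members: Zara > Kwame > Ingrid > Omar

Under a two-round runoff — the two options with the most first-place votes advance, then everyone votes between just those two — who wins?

Kwame

Round 1 first-place votes: Omar 0, Ingrid 38, Kwame 43, Zara 21.
Kwame and Ingrid advance.
Runoff: Kwame is preferred to Ingrid by 64 voters; Ingrid by 38.
Kwame wins the runoff.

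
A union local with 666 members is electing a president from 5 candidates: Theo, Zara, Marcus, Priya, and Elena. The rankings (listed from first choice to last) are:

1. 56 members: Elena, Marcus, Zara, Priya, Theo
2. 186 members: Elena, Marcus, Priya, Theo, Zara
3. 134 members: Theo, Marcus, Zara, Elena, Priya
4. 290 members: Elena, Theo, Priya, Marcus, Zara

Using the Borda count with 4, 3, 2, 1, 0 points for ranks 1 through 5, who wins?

Theo: 56·0 + 186·1 + 134·4 + 290·3 = 1592
Zara: 56·2 + 186·0 + 134·2 + 290·0 = 380
Marcus: 56·3 + 186·3 + 134·3 + 290·1 = 1418
Priya: 56·1 + 186·2 + 134·0 + 290·2 = 1008
Elena: 56·4 + 186·4 + 134·1 + 290·4 = 2262
Elena has the highest Borda score (2262).

Elena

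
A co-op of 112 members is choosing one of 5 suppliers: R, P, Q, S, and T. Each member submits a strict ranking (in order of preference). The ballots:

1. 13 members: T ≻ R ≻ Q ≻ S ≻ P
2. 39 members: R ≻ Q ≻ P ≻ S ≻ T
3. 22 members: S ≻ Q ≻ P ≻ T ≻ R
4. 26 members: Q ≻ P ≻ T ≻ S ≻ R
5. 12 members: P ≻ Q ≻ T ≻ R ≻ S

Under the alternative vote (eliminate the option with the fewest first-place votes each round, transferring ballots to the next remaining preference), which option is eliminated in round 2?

T

Round 1: R 39, P 12, Q 26, S 22, T 13. Eliminate P.
Round 2: R 39, Q 38, S 22, T 13. Eliminate T.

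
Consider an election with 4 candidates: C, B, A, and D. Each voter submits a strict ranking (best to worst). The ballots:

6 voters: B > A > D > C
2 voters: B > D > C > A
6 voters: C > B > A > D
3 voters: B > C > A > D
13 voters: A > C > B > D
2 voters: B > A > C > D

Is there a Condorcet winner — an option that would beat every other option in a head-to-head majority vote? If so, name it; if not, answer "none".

Checking pairwise contests:
A beats C 21–11.
C beats B 19–13.
B beats A 19–13.
C beats D 24–8.
Every option loses at least one head-to-head, so there is no Condorcet winner.

none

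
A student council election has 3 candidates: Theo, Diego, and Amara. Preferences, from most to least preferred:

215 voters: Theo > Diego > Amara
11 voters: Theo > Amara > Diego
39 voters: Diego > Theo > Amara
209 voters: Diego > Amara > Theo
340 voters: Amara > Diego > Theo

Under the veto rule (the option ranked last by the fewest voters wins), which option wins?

Last-place votes: Theo 549, Diego 11, Amara 254.
Diego is ranked last by the fewest voters, so Diego wins.

Diego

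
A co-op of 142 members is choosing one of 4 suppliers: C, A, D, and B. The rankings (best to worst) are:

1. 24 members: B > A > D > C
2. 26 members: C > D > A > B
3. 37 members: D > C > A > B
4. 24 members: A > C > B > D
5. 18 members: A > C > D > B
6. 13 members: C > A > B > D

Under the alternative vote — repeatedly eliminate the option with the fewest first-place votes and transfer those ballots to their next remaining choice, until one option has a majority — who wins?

Round 1: C 39, A 42, D 37, B 24. Eliminate B.
Round 2: C 39, A 66, D 37. Eliminate D.
Round 3: C 76, A 66. C has a majority.

C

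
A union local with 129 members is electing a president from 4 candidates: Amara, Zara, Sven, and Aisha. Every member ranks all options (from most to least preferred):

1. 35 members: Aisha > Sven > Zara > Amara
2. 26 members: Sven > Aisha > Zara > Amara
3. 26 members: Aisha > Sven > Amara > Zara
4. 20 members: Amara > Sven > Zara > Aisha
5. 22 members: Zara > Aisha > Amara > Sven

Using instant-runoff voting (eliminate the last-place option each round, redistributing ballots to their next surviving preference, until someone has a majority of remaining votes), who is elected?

Round 1: Amara 20, Zara 22, Sven 26, Aisha 61. Eliminate Amara.
Round 2: Zara 22, Sven 46, Aisha 61. Eliminate Zara.
Round 3: Sven 46, Aisha 83. Aisha has a majority.

Aisha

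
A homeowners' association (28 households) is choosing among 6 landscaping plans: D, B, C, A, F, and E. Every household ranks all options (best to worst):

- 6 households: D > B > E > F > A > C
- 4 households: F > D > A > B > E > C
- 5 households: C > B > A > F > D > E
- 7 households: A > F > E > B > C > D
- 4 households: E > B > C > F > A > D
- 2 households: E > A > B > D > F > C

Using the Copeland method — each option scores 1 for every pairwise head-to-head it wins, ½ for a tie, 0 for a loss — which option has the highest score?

D: beats E; loses to B, C, A, and F → score 1.
B: beats D, C, A, F, and E → score 5.
C: beats D; loses to B, A, F, and E → score 1.
A: beats D, C, and E; ties F; loses to B → score 3.5.
F: beats D, C, and E; ties A; loses to B → score 3.5.
E: beats C; loses to D, B, A, and F → score 1.
B has the best pairwise record.

B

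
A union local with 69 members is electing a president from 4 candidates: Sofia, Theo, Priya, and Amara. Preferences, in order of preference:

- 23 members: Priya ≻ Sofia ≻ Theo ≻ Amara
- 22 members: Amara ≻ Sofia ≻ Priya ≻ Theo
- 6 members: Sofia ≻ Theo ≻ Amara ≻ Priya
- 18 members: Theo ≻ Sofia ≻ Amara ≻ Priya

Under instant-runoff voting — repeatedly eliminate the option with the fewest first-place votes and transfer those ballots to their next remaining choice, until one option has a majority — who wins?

Priya

Round 1: Sofia 6, Theo 18, Priya 23, Amara 22. Eliminate Sofia.
Round 2: Theo 24, Priya 23, Amara 22. Eliminate Amara.
Round 3: Theo 24, Priya 45. Priya has a majority.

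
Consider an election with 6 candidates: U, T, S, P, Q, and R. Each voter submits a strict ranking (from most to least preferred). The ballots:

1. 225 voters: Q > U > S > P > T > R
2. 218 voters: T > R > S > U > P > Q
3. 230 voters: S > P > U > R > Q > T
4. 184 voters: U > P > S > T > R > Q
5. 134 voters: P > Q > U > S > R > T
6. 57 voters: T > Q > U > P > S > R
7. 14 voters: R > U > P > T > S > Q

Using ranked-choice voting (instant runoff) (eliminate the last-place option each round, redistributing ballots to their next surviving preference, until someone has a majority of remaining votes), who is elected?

S

Round 1: U 184, T 275, S 230, P 134, Q 225, R 14. Eliminate R.
Round 2: U 198, T 275, S 230, P 134, Q 225. Eliminate P.
Round 3: U 198, T 275, S 230, Q 359. Eliminate U.
Round 4: T 289, S 414, Q 359. Eliminate T.
Round 5: S 646, Q 416. S has a majority.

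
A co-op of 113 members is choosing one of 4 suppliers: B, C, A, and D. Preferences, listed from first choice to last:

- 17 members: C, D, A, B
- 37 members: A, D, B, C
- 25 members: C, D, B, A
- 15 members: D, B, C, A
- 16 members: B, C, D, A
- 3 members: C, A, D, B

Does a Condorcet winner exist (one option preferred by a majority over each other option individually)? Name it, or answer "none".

none

Checking pairwise contests:
A beats B 57–56.
B beats C 68–45.
C beats A 76–37.
C beats D 61–52.
Every option loses at least one head-to-head, so there is no Condorcet winner.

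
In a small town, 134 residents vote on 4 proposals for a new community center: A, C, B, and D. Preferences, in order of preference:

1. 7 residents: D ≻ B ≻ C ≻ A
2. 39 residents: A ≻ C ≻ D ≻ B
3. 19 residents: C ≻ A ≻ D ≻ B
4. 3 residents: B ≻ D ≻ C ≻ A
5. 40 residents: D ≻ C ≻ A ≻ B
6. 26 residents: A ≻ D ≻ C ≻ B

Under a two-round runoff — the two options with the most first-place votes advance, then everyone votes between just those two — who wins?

A

Round 1 first-place votes: A 65, C 19, B 3, D 47.
A and D advance.
Runoff: A is preferred to D by 84 voters; D by 50.
A wins the runoff.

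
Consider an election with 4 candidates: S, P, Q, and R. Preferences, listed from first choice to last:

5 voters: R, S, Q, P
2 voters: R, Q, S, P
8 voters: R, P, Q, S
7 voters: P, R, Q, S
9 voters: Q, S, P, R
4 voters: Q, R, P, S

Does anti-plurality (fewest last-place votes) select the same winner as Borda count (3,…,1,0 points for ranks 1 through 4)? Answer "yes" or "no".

Anti-plurality — last-place votes: S 19, P 7, Q 0, R 9. Winner: Q.
Borda — scores: S 30, P 50, Q 63, R 67. Winner: R.
The two methods disagree.

no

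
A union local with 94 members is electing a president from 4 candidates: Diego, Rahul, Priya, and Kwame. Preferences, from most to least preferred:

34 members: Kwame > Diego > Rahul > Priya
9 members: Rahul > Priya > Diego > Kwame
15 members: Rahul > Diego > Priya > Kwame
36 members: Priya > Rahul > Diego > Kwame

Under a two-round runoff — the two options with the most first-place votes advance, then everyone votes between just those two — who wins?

Priya

Round 1 first-place votes: Diego 0, Rahul 24, Priya 36, Kwame 34.
Priya and Kwame advance.
Runoff: Priya is preferred to Kwame by 60 voters; Kwame by 34.
Priya wins the runoff.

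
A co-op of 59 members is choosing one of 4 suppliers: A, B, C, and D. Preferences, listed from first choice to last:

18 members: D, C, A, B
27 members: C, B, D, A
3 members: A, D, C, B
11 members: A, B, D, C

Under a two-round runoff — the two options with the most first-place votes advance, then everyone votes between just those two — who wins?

Round 1 first-place votes: A 14, B 0, C 27, D 18.
C and D advance.
Runoff: C is preferred to D by 27 voters; D by 32.
D wins the runoff.

D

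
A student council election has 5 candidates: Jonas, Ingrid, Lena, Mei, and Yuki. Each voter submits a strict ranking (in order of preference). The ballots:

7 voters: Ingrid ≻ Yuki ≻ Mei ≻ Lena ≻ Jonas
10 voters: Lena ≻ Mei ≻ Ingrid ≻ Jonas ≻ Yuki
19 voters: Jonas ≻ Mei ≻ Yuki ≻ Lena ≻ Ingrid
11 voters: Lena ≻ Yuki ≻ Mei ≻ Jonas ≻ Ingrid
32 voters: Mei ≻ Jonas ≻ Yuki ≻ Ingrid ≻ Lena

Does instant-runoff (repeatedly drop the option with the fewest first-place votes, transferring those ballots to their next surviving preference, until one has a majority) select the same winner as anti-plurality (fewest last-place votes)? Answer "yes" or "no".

yes

Instant-runoff — R1 Jonas 19, Ingrid 7, Lena 21, Mei 32, Yuki 0 (Yuki out); R2 Jonas 19, Ingrid 7, Lena 21, Mei 32 (Ingrid out); R3 Jonas 19, Lena 21, Mei 39 (Jonas out); R4 Lena 21, Mei 58 (Mei winner). Winner: Mei.
Anti-plurality — last-place votes: Jonas 7, Ingrid 30, Lena 32, Mei 0, Yuki 10. Winner: Mei.
The two methods agree.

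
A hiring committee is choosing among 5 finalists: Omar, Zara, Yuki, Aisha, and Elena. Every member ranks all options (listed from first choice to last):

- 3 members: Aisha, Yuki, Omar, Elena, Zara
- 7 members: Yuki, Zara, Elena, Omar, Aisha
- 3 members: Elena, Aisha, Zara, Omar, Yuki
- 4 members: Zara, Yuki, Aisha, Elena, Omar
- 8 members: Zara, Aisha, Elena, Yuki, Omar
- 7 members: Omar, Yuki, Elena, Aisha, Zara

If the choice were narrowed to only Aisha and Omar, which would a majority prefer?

Aisha

Voters preferring Aisha to Omar: 18; preferring Omar to Aisha: 14.
Aisha wins the head-to-head.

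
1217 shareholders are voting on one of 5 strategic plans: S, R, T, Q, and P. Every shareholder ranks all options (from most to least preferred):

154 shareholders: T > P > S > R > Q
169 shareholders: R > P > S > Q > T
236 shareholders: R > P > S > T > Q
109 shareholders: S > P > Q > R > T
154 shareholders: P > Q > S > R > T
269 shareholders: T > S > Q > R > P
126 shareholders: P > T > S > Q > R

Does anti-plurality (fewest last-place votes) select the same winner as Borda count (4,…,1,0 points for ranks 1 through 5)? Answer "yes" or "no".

no

Anti-plurality — last-place votes: S 0, R 126, T 432, Q 390, P 269. Winner: S.
Borda — scores: S 2921, R 2306, T 2306, Q 1513, P 3124. Winner: P.
The two methods disagree.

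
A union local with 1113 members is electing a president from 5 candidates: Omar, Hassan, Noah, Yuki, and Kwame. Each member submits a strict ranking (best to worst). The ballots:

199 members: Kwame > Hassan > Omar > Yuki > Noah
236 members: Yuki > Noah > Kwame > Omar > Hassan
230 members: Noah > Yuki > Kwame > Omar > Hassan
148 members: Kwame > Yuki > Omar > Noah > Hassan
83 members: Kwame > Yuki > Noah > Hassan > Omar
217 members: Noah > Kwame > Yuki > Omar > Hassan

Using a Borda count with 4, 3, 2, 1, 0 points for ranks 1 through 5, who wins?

Omar: 199·2 + 236·1 + 230·1 + 148·2 + 83·0 + 217·1 = 1377
Hassan: 199·3 + 236·0 + 230·0 + 148·0 + 83·1 + 217·0 = 680
Noah: 199·0 + 236·3 + 230·4 + 148·1 + 83·2 + 217·4 = 2810
Yuki: 199·1 + 236·4 + 230·3 + 148·3 + 83·3 + 217·2 = 2960
Kwame: 199·4 + 236·2 + 230·2 + 148·4 + 83·4 + 217·3 = 3303
Kwame has the highest Borda score (3303).

Kwame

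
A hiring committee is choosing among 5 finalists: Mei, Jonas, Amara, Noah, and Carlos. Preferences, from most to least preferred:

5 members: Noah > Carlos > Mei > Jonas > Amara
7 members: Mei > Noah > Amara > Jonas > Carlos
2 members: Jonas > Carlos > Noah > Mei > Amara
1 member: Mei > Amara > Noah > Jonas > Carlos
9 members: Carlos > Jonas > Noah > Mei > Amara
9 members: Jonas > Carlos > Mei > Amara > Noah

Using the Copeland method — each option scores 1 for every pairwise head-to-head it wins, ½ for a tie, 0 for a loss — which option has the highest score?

Jonas

Mei: beats Amara and Noah; loses to Jonas and Carlos → score 2.
Jonas: beats Mei, Amara, Noah, and Carlos → score 4.
Amara: loses to Mei, Jonas, Noah, and Carlos → score 0.
Noah: beats Amara; loses to Mei, Jonas, and Carlos → score 1.
Carlos: beats Mei, Amara, and Noah; loses to Jonas → score 3.
Jonas has the best pairwise record.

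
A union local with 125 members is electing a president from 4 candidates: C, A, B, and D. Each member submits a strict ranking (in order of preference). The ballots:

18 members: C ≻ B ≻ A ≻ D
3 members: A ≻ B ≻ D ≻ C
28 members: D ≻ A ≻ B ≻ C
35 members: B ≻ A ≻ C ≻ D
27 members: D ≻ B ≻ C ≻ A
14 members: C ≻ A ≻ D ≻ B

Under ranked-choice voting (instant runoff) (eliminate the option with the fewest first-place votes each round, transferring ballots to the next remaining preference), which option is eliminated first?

A

Round 1: C 32, A 3, B 35, D 55. Eliminate A.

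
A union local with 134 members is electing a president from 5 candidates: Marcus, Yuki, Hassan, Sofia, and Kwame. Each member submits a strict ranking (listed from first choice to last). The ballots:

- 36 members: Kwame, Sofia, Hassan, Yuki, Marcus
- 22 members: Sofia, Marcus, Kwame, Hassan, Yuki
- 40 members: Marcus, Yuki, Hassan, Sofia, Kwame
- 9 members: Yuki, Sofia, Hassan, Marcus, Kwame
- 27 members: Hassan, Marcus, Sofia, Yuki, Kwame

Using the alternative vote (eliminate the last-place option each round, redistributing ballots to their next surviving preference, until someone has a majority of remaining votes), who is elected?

Round 1: Marcus 40, Yuki 9, Hassan 27, Sofia 22, Kwame 36. Eliminate Yuki.
Round 2: Marcus 40, Hassan 27, Sofia 31, Kwame 36. Eliminate Hassan.
Round 3: Marcus 67, Sofia 31, Kwame 36. Eliminate Sofia.
Round 4: Marcus 98, Kwame 36. Marcus has a majority.

Marcus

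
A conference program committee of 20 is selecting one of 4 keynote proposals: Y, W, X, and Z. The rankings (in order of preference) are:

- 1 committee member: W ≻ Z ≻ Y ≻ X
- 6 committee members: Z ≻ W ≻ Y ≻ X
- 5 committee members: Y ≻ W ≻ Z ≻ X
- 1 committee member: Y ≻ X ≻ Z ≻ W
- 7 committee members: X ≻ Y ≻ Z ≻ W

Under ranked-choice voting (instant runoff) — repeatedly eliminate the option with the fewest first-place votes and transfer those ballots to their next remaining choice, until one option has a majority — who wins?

Round 1: Y 6, W 1, X 7, Z 6. Eliminate W.
Round 2: Y 6, X 7, Z 7. Eliminate Y.
Round 3: X 8, Z 12. Z has a majority.

Z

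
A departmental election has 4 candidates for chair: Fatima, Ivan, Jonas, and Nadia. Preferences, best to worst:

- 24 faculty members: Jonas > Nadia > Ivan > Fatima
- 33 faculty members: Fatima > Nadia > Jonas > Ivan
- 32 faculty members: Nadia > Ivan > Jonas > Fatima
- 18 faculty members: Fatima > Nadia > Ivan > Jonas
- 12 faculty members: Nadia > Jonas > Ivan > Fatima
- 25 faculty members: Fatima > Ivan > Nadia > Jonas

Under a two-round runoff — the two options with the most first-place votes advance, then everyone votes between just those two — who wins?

Round 1 first-place votes: Fatima 76, Ivan 0, Jonas 24, Nadia 44.
Fatima and Nadia advance.
Runoff: Fatima is preferred to Nadia by 76 voters; Nadia by 68.
Fatima wins the runoff.

Fatima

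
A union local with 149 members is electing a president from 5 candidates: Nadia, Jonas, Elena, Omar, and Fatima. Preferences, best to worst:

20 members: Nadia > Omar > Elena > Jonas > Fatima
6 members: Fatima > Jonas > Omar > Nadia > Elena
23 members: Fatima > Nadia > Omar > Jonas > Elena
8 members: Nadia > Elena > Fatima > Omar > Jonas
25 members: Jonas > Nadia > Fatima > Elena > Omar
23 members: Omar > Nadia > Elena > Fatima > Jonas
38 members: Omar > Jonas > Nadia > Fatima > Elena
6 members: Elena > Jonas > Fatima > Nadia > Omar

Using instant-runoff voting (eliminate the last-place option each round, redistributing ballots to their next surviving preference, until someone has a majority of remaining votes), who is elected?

Omar

Round 1: Nadia 28, Jonas 25, Elena 6, Omar 61, Fatima 29. Eliminate Elena.
Round 2: Nadia 28, Jonas 31, Omar 61, Fatima 29. Eliminate Nadia.
Round 3: Jonas 31, Omar 81, Fatima 37. Omar has a majority.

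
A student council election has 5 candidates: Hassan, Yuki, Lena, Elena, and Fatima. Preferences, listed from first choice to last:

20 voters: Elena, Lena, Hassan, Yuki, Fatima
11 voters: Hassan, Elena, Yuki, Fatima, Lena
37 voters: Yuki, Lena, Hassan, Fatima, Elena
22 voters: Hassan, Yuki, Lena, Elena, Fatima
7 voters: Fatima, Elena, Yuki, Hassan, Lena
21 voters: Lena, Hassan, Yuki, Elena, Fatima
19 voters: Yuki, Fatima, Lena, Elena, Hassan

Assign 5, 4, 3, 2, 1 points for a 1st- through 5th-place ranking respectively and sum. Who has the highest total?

Hassan: 20·3 + 11·5 + 37·3 + 22·5 + 7·2 + 21·4 + 19·1 = 453
Yuki: 20·2 + 11·3 + 37·5 + 22·4 + 7·3 + 21·3 + 19·5 = 525
Lena: 20·4 + 11·1 + 37·4 + 22·3 + 7·1 + 21·5 + 19·3 = 474
Elena: 20·5 + 11·4 + 37·1 + 22·2 + 7·4 + 21·2 + 19·2 = 333
Fatima: 20·1 + 11·2 + 37·2 + 22·1 + 7·5 + 21·1 + 19·4 = 270
Yuki has the highest Borda score (525).

Yuki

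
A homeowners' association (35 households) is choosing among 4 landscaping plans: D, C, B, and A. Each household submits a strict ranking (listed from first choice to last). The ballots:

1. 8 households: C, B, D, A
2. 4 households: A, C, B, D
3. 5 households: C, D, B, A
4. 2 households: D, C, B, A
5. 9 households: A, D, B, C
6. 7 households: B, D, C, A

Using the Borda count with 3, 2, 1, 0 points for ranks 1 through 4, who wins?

D: 8·1 + 4·0 + 5·2 + 2·3 + 9·2 + 7·2 = 56
C: 8·3 + 4·2 + 5·3 + 2·2 + 9·0 + 7·1 = 58
B: 8·2 + 4·1 + 5·1 + 2·1 + 9·1 + 7·3 = 57
A: 8·0 + 4·3 + 5·0 + 2·0 + 9·3 + 7·0 = 39
C has the highest Borda score (58).

C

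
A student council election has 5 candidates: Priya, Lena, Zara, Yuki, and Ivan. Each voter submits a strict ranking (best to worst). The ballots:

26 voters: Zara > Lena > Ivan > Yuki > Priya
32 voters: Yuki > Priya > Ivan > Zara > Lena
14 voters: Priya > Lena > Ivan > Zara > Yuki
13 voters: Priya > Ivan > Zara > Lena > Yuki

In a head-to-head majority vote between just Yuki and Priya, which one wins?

Voters preferring Yuki to Priya: 58; preferring Priya to Yuki: 27.
Yuki wins the head-to-head.

Yuki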